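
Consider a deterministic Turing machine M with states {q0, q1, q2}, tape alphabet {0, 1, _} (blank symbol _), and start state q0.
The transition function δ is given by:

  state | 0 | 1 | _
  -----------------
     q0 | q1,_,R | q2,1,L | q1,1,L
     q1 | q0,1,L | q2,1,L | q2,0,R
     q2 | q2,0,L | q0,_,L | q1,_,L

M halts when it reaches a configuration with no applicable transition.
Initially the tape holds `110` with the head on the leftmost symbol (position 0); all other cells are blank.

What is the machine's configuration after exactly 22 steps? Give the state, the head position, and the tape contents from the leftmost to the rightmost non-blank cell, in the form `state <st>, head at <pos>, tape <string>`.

state q1, head at -2, tape 110

q0 | ____[1]10   read 1 → write 1, move L, go to q2
q2 | ___[_]110   read _ → write _, move L, go to q1
q1 | __[_]_110   read _ → write 0, move R, go to q2
q2 | __0[_]110   read _ → write _, move L, go to q1
q1 | __[0]_110   read 0 → write 1, move L, go to q0
q0 | _[_]1_110   read _ → write 1, move L, go to q1
q1 | [_]11_110   read _ → write 0, move R, go to q2
q2 | 0[1]1_110   read 1 → write _, move L, go to q0
q0 | [0]_1_110   read 0 → write _, move R, go to q1
q1 | _[_]1_110   read _ → write 0, move R, go to q2
q2 | _0[1]_110   read 1 → write _, move L, go to q0
q0 | _[0]__110   read 0 → write _, move R, go to q1
q1 | __[_]_110   read _ → write 0, move R, go to q2
q2 | __0[_]110   read _ → write _, move L, go to q1
q1 | __[0]_110   read 0 → write 1, move L, go to q0
q0 | _[_]1_110   read _ → write 1, move L, go to q1
q1 | [_]11_110   read _ → write 0, move R, go to q2
q2 | 0[1]1_110   read 1 → write _, move L, go to q0
q0 | [0]_1_110   read 0 → write _, move R, go to q1
q1 | _[_]1_110   read _ → write 0, move R, go to q2
q2 | _0[1]_110   read 1 → write _, move L, go to q0
q0 | _[0]__110   read 0 → write _, move R, go to q1
q1 | __[_]_110
After 22 steps: state q1, head at -2, tape 110.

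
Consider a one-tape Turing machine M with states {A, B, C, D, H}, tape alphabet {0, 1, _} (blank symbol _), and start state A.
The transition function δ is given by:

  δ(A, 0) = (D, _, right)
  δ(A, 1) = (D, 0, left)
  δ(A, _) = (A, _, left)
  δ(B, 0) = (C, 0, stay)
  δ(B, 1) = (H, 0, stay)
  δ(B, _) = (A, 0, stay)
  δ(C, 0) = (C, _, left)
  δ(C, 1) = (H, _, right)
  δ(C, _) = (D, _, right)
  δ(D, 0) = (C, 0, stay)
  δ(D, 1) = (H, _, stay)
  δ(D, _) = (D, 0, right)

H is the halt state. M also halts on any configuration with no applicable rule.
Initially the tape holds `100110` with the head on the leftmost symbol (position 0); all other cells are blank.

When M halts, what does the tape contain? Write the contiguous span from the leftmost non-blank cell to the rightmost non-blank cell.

state=A head=0 tape=__[1]00110   (A,1)→(D,0,left)
state=D head=-1 tape=_[_]000110   (D,_)→(D,0,right)
state=D head=0 tape=_0[0]00110   (D,0)→(C,0,stay)
state=C head=0 tape=_0[0]00110   (C,0)→(C,_,left)
state=C head=-1 tape=_[0]_00110   (C,0)→(C,_,left)
state=C head=-2 tape=[_]__00110   (C,_)→(D,_,right)
state=D head=-1 tape=_[_]_00110   (D,_)→(D,0,right)
state=D head=0 tape=_0[_]00110   (D,_)→(D,0,right)
state=D head=1 tape=_00[0]0110   (D,0)→(C,0,stay)
state=C head=1 tape=_00[0]0110   (C,0)→(C,_,left)
state=C head=0 tape=_0[0]_0110   (C,0)→(C,_,left)
state=C head=-1 tape=_[0]__0110   (C,0)→(C,_,left)
state=C head=-2 tape=[_]___0110   (C,_)→(D,_,right)
state=D head=-1 tape=_[_]__0110   (D,_)→(D,0,right)
state=D head=0 tape=_0[_]_0110   (D,_)→(D,0,right)
state=D head=1 tape=_00[_]0110   (D,_)→(D,0,right)
state=D head=2 tape=_000[0]110   (D,0)→(C,0,stay)
state=C head=2 tape=_000[0]110   (C,0)→(C,_,left)
state=C head=1 tape=_00[0]_110   (C,0)→(C,_,left)
state=C head=0 tape=_0[0]__110   (C,0)→(C,_,left)
state=C head=-1 tape=_[0]___110   (C,0)→(C,_,left)
state=C head=-2 tape=[_]____110   (C,_)→(D,_,right)
state=D head=-1 tape=_[_]___110   (D,_)→(D,0,right)
state=D head=0 tape=_0[_]__110   (D,_)→(D,0,right)
state=D head=1 tape=_00[_]_110   (D,_)→(D,0,right)
state=D head=2 tape=_000[_]110   (D,_)→(D,0,right)
state=D head=3 tape=_0000[1]10   (D,1)→(H,_,stay)
state=H head=3 tape=_0000[_]10
The non-blank tape span at halt is 0000_10.

0000_10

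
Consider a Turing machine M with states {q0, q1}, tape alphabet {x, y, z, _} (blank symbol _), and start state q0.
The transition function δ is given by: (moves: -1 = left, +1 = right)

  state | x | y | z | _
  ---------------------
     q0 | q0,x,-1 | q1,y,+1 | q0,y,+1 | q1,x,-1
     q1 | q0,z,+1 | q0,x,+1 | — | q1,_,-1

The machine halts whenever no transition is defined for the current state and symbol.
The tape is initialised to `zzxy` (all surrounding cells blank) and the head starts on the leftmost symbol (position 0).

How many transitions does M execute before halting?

state=q0 head=0 tape=[z]zxy__   (q0,z)→(q0,y,+1)
state=q0 head=1 tape=y[z]xy__   (q0,z)→(q0,y,+1)
state=q0 head=2 tape=yy[x]y__   (q0,x)→(q0,x,-1)
state=q0 head=1 tape=y[y]xy__   (q0,y)→(q1,y,+1)
state=q1 head=2 tape=yy[x]y__   (q1,x)→(q0,z,+1)
state=q0 head=3 tape=yyz[y]__   (q0,y)→(q1,y,+1)
state=q1 head=4 tape=yyzy[_]_   (q1,_)→(q1,_,-1)
state=q1 head=3 tape=yyz[y]__   (q1,y)→(q0,x,+1)
state=q0 head=4 tape=yyzx[_]_   (q0,_)→(q1,x,-1)
state=q1 head=3 tape=yyz[x]x_   (q1,x)→(q0,z,+1)
state=q0 head=4 tape=yyzz[x]_   (q0,x)→(q0,x,-1)
state=q0 head=3 tape=yyz[z]x_   (q0,z)→(q0,y,+1)
state=q0 head=4 tape=yyzy[x]_   (q0,x)→(q0,x,-1)
state=q0 head=3 tape=yyz[y]x_   (q0,y)→(q1,y,+1)
state=q1 head=4 tape=yyzy[x]_   (q1,x)→(q0,z,+1)
state=q0 head=5 tape=yyzyz[_]   (q0,_)→(q1,x,-1)
state=q1 head=4 tape=yyzy[z]x
M halts after 16 transitions.

16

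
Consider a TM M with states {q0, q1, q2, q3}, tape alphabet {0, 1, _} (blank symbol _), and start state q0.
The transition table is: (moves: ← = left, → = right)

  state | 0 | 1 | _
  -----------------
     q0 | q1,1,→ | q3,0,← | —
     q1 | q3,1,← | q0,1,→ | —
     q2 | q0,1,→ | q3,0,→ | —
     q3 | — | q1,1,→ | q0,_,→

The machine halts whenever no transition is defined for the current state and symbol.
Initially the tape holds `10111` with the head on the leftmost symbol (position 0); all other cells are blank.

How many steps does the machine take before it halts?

21

state=q0 head=0 tape=_[1]0111_   (q0,1)→(q3,0,←)
state=q3 head=-1 tape=[_]00111_   (q3,_)→(q0,_,→)
state=q0 head=0 tape=_[0]0111_   (q0,0)→(q1,1,→)
state=q1 head=1 tape=_1[0]111_   (q1,0)→(q3,1,←)
state=q3 head=0 tape=_[1]1111_   (q3,1)→(q1,1,→)
state=q1 head=1 tape=_1[1]111_   (q1,1)→(q0,1,→)
state=q0 head=2 tape=_11[1]11_   (q0,1)→(q3,0,←)
state=q3 head=1 tape=_1[1]011_   (q3,1)→(q1,1,→)
state=q1 head=2 tape=_11[0]11_   (q1,0)→(q3,1,←)
state=q3 head=1 tape=_1[1]111_   (q3,1)→(q1,1,→)
state=q1 head=2 tape=_11[1]11_   (q1,1)→(q0,1,→)
state=q0 head=3 tape=_111[1]1_   (q0,1)→(q3,0,←)
state=q3 head=2 tape=_11[1]01_   (q3,1)→(q1,1,→)
state=q1 head=3 tape=_111[0]1_   (q1,0)→(q3,1,←)
state=q3 head=2 tape=_11[1]11_   (q3,1)→(q1,1,→)
state=q1 head=3 tape=_111[1]1_   (q1,1)→(q0,1,→)
state=q0 head=4 tape=_1111[1]_   (q0,1)→(q3,0,←)
state=q3 head=3 tape=_111[1]0_   (q3,1)→(q1,1,→)
state=q1 head=4 tape=_1111[0]_   (q1,0)→(q3,1,←)
state=q3 head=3 tape=_111[1]1_   (q3,1)→(q1,1,→)
state=q1 head=4 tape=_1111[1]_   (q1,1)→(q0,1,→)
state=q0 head=5 tape=_11111[_]
M halts after 21 transitions.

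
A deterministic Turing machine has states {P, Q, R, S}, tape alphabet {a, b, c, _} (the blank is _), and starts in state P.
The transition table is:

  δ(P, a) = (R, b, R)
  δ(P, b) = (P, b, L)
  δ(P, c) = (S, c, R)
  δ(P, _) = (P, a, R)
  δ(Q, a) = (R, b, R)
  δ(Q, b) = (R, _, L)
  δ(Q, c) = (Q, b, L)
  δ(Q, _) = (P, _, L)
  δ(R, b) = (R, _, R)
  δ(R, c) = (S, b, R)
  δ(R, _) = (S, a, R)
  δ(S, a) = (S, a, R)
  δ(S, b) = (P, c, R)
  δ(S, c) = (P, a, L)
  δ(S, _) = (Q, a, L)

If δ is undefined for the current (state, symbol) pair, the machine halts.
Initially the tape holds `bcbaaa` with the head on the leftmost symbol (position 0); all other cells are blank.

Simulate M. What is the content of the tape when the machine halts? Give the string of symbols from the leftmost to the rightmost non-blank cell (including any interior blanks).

b_bcbaa

P | _[b]cbaaa   read b → write b, move L, go to P
P | [_]bcbaaa   read _ → write a, move R, go to P
P | a[b]cbaaa   read b → write b, move L, go to P
P | [a]bcbaaa   read a → write b, move R, go to R
R | b[b]cbaaa   read b → write _, move R, go to R
R | b_[c]baaa   read c → write b, move R, go to S
S | b_b[b]aaa   read b → write c, move R, go to P
P | b_bc[a]aa   read a → write b, move R, go to R
R | b_bcb[a]a
The non-blank tape span at halt is b_bcbaa.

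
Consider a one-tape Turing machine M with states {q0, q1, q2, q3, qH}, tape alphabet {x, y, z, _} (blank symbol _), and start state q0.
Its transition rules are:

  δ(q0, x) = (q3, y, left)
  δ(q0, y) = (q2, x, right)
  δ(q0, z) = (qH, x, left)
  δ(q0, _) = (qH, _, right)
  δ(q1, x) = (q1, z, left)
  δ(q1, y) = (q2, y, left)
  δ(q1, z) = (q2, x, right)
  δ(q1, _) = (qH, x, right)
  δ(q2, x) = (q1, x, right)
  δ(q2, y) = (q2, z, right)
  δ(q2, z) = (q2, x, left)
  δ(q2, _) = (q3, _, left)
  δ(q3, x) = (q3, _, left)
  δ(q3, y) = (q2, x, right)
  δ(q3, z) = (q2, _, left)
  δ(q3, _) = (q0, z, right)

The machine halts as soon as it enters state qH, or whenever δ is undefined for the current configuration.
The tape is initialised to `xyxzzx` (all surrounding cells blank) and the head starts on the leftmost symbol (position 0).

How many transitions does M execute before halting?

q0 | __[x]yxzzx   read x → write y, move left, go to q3
q3 | _[_]yyxzzx   read _ → write z, move right, go to q0
q0 | _z[y]yxzzx   read y → write x, move right, go to q2
q2 | _zx[y]xzzx   read y → write z, move right, go to q2
q2 | _zxz[x]zzx   read x → write x, move right, go to q1
q1 | _zxzx[z]zx   read z → write x, move right, go to q2
q2 | _zxzxx[z]x   read z → write x, move left, go to q2
q2 | _zxzx[x]xx   read x → write x, move right, go to q1
q1 | _zxzxx[x]x   read x → write z, move left, go to q1
q1 | _zxzx[x]zx   read x → write z, move left, go to q1
q1 | _zxz[x]zzx   read x → write z, move left, go to q1
q1 | _zx[z]zzzx   read z → write x, move right, go to q2
q2 | _zxx[z]zzx   read z → write x, move left, go to q2
q2 | _zx[x]xzzx   read x → write x, move right, go to q1
q1 | _zxx[x]zzx   read x → write z, move left, go to q1
q1 | _zx[x]zzzx   read x → write z, move left, go to q1
q1 | _z[x]zzzzx   read x → write z, move left, go to q1
q1 | _[z]zzzzzx   read z → write x, move right, go to q2
q2 | _x[z]zzzzx   read z → write x, move left, go to q2
q2 | _[x]xzzzzx   read x → write x, move right, go to q1
q1 | _x[x]zzzzx   read x → write z, move left, go to q1
q1 | _[x]zzzzzx   read x → write z, move left, go to q1
q1 | [_]zzzzzzx   read _ → write x, move right, go to qH
qH | x[z]zzzzzx
M halts after 23 transitions.

23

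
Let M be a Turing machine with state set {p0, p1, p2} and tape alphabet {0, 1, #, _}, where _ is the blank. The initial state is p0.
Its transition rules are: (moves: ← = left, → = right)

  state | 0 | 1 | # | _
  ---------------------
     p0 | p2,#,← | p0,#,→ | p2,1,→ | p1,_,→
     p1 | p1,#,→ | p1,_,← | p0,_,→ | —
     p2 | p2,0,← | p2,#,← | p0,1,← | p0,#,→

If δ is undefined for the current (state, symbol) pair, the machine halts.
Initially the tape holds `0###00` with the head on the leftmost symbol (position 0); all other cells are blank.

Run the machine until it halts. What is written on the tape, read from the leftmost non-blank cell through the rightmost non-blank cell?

p0 | __[0]###00   read 0 → write #, move ←, go to p2
p2 | _[_]####00   read _ → write #, move →, go to p0
p0 | _#[#]###00   read # → write 1, move →, go to p2
p2 | _#1[#]##00   read # → write 1, move ←, go to p0
p0 | _#[1]1##00   read 1 → write #, move →, go to p0
p0 | _##[1]##00   read 1 → write #, move →, go to p0
p0 | _###[#]#00   read # → write 1, move →, go to p2
p2 | _###1[#]00   read # → write 1, move ←, go to p0
p0 | _###[1]100   read 1 → write #, move →, go to p0
p0 | _####[1]00   read 1 → write #, move →, go to p0
p0 | _#####[0]0   read 0 → write #, move ←, go to p2
p2 | _####[#]#0   read # → write 1, move ←, go to p0
p0 | _###[#]1#0   read # → write 1, move →, go to p2
p2 | _###1[1]#0   read 1 → write #, move ←, go to p2
p2 | _###[1]##0   read 1 → write #, move ←, go to p2
p2 | _##[#]###0   read # → write 1, move ←, go to p0
p0 | _#[#]1###0   read # → write 1, move →, go to p2
p2 | _#1[1]###0   read 1 → write #, move ←, go to p2
p2 | _#[1]####0   read 1 → write #, move ←, go to p2
p2 | _[#]#####0   read # → write 1, move ←, go to p0
p0 | [_]1#####0   read _ → write _, move →, go to p1
p1 | _[1]#####0   read 1 → write _, move ←, go to p1
p1 | [_]_#####0
The non-blank tape span at halt is #####0.

#####0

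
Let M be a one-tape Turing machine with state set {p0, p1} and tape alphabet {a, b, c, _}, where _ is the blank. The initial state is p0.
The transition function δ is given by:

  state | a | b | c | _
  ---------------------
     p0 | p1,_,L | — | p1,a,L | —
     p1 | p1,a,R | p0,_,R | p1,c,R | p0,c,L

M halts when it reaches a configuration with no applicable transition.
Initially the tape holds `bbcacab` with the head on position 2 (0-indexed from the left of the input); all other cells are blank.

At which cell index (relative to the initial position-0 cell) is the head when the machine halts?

state=p0 head=2 tape=bb[c]acab   (p0,c)→(p1,a,L)
state=p1 head=1 tape=b[b]aacab   (p1,b)→(p0,_,R)
state=p0 head=2 tape=b_[a]acab   (p0,a)→(p1,_,L)
state=p1 head=1 tape=b[_]_acab   (p1,_)→(p0,c,L)
state=p0 head=0 tape=[b]c_acab
At halt the head is at cell 0.

0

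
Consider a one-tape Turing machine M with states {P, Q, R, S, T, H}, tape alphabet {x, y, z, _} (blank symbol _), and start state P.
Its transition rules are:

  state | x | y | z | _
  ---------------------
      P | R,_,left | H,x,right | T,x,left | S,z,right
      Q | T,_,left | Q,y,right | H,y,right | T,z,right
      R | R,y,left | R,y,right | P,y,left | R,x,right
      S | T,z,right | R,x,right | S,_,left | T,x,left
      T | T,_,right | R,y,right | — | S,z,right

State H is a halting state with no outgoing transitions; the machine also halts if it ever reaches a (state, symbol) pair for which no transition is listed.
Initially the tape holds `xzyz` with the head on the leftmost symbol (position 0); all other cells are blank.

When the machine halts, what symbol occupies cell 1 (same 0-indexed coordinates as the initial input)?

y

state=P head=0 tape=__[x]zyz   (P,x)→(R,_,left)
state=R head=-1 tape=_[_]_zyz   (R,_)→(R,x,right)
state=R head=0 tape=_x[_]zyz   (R,_)→(R,x,right)
state=R head=1 tape=_xx[z]yz   (R,z)→(P,y,left)
state=P head=0 tape=_x[x]yyz   (P,x)→(R,_,left)
state=R head=-1 tape=_[x]_yyz   (R,x)→(R,y,left)
state=R head=-2 tape=[_]y_yyz   (R,_)→(R,x,right)
state=R head=-1 tape=x[y]_yyz   (R,y)→(R,y,right)
state=R head=0 tape=xy[_]yyz   (R,_)→(R,x,right)
state=R head=1 tape=xyx[y]yz   (R,y)→(R,y,right)
state=R head=2 tape=xyxy[y]z   (R,y)→(R,y,right)
state=R head=3 tape=xyxyy[z]   (R,z)→(P,y,left)
state=P head=2 tape=xyxy[y]y   (P,y)→(H,x,right)
state=H head=3 tape=xyxyx[y]
Cell 1 holds y when M halts.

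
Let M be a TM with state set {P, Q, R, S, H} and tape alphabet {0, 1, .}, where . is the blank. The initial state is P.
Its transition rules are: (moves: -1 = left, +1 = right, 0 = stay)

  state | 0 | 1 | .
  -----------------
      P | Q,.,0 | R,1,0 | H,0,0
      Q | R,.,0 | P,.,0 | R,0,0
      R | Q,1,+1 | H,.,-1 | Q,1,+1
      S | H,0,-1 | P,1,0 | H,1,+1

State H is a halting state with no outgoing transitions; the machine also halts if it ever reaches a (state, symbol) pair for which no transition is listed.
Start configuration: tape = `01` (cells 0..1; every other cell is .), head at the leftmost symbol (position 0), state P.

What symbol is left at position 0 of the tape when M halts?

state=P head=0 tape=[0]1   (P,0)→(Q,.,0)
state=Q head=0 tape=[.]1   (Q,.)→(R,0,0)
state=R head=0 tape=[0]1   (R,0)→(Q,1,+1)
state=Q head=1 tape=1[1]   (Q,1)→(P,.,0)
state=P head=1 tape=1[.]   (P,.)→(H,0,0)
state=H head=1 tape=1[0]
Cell 0 holds 1 when M halts.

1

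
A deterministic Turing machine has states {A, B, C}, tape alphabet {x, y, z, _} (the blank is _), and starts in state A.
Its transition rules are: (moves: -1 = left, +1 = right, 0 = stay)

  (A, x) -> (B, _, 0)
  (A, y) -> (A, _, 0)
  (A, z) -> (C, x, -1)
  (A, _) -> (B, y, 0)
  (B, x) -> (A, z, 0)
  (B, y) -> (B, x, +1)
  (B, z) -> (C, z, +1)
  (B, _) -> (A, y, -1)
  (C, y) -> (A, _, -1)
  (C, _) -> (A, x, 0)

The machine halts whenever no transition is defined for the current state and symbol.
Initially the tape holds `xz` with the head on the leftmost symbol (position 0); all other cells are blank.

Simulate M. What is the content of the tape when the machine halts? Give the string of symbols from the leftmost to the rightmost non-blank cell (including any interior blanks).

A | _[x]z_   read x → write _, move 0, go to B
B | _[_]z_   read _ → write y, move -1, go to A
A | [_]yz_   read _ → write y, move 0, go to B
B | [y]yz_   read y → write x, move +1, go to B
B | x[y]z_   read y → write x, move +1, go to B
B | xx[z]_   read z → write z, move +1, go to C
C | xxz[_]   read _ → write x, move 0, go to A
A | xxz[x]   read x → write _, move 0, go to B
B | xxz[_]   read _ → write y, move -1, go to A
A | xx[z]y   read z → write x, move -1, go to C
C | x[x]xy
The non-blank tape span at halt is xxxy.

xxxy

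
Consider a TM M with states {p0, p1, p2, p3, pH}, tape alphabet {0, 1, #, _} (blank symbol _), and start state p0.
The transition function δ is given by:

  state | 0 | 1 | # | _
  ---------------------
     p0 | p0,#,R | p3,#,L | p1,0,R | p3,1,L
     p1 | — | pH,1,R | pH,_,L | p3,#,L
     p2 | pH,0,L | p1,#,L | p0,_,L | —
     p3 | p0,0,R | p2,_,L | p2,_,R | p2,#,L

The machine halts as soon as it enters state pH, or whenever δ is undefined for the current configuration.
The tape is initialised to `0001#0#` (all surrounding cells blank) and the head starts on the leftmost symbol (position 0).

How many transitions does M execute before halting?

14

state=p0 head=0 tape=__[0]001#0#   (p0,0)→(p0,#,R)
state=p0 head=1 tape=__#[0]01#0#   (p0,0)→(p0,#,R)
state=p0 head=2 tape=__##[0]1#0#   (p0,0)→(p0,#,R)
state=p0 head=3 tape=__###[1]#0#   (p0,1)→(p3,#,L)
state=p3 head=2 tape=__##[#]##0#   (p3,#)→(p2,_,R)
state=p2 head=3 tape=__##_[#]#0#   (p2,#)→(p0,_,L)
state=p0 head=2 tape=__##[_]_#0#   (p0,_)→(p3,1,L)
state=p3 head=1 tape=__#[#]1_#0#   (p3,#)→(p2,_,R)
state=p2 head=2 tape=__#_[1]_#0#   (p2,1)→(p1,#,L)
state=p1 head=1 tape=__#[_]#_#0#   (p1,_)→(p3,#,L)
state=p3 head=0 tape=__[#]##_#0#   (p3,#)→(p2,_,R)
state=p2 head=1 tape=___[#]#_#0#   (p2,#)→(p0,_,L)
state=p0 head=0 tape=__[_]_#_#0#   (p0,_)→(p3,1,L)
state=p3 head=-1 tape=_[_]1_#_#0#   (p3,_)→(p2,#,L)
state=p2 head=-2 tape=[_]#1_#_#0#
M halts after 14 transitions.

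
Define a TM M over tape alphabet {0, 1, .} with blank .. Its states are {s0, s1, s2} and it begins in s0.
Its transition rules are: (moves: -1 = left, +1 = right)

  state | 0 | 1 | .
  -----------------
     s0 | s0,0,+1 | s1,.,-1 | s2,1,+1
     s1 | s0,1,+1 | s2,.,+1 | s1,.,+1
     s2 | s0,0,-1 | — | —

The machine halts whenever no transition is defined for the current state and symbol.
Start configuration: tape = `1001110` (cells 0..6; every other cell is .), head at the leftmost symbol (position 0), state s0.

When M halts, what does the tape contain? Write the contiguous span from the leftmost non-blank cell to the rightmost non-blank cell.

111110

state=s0 head=0 tape=.[1]001110   (s0,1)→(s1,.,-1)
state=s1 head=-1 tape=[.].001110   (s1,.)→(s1,.,+1)
state=s1 head=0 tape=.[.]001110   (s1,.)→(s1,.,+1)
state=s1 head=1 tape=..[0]01110   (s1,0)→(s0,1,+1)
state=s0 head=2 tape=..1[0]1110   (s0,0)→(s0,0,+1)
state=s0 head=3 tape=..10[1]110   (s0,1)→(s1,.,-1)
state=s1 head=2 tape=..1[0].110   (s1,0)→(s0,1,+1)
state=s0 head=3 tape=..11[.]110   (s0,.)→(s2,1,+1)
state=s2 head=4 tape=..111[1]10
The non-blank tape span at halt is 111110.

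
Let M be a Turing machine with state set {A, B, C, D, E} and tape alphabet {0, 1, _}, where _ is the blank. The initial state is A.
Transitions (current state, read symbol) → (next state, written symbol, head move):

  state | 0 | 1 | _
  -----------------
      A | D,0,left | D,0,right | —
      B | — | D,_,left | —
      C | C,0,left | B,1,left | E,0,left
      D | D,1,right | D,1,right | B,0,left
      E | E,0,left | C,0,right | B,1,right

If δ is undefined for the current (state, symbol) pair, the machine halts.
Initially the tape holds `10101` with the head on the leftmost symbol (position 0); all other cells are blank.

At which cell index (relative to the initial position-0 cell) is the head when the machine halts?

A | __[1]0101_   read 1 → write 0, move right, go to D
D | __0[0]101_   read 0 → write 1, move right, go to D
D | __01[1]01_   read 1 → write 1, move right, go to D
D | __011[0]1_   read 0 → write 1, move right, go to D
D | __0111[1]_   read 1 → write 1, move right, go to D
D | __01111[_]   read _ → write 0, move left, go to B
B | __0111[1]0   read 1 → write _, move left, go to D
D | __011[1]_0   read 1 → write 1, move right, go to D
D | __0111[_]0   read _ → write 0, move left, go to B
B | __011[1]00   read 1 → write _, move left, go to D
D | __01[1]_00   read 1 → write 1, move right, go to D
D | __011[_]00   read _ → write 0, move left, go to B
B | __01[1]000   read 1 → write _, move left, go to D
D | __0[1]_000   read 1 → write 1, move right, go to D
D | __01[_]000   read _ → write 0, move left, go to B
B | __0[1]0000   read 1 → write _, move left, go to D
D | __[0]_0000   read 0 → write 1, move right, go to D
D | __1[_]0000   read _ → write 0, move left, go to B
B | __[1]00000   read 1 → write _, move left, go to D
D | _[_]_00000   read _ → write 0, move left, go to B
B | [_]0_00000
At halt the head is at cell -2.

-2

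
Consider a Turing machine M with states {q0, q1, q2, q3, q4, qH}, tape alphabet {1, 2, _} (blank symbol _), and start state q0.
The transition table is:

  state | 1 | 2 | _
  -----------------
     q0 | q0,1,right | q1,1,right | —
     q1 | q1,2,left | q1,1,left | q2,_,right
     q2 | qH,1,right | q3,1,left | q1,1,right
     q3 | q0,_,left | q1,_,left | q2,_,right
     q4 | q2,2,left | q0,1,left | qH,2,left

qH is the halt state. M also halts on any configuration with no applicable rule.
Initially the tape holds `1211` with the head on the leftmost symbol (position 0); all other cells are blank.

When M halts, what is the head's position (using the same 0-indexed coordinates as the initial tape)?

1

q0 | _[1]211   read 1 → write 1, move right, go to q0
q0 | _1[2]11   read 2 → write 1, move right, go to q1
q1 | _11[1]1   read 1 → write 2, move left, go to q1
q1 | _1[1]21   read 1 → write 2, move left, go to q1
q1 | _[1]221   read 1 → write 2, move left, go to q1
q1 | [_]2221   read _ → write _, move right, go to q2
q2 | _[2]221   read 2 → write 1, move left, go to q3
q3 | [_]1221   read _ → write _, move right, go to q2
q2 | _[1]221   read 1 → write 1, move right, go to qH
qH | _1[2]21
At halt the head is at cell 1.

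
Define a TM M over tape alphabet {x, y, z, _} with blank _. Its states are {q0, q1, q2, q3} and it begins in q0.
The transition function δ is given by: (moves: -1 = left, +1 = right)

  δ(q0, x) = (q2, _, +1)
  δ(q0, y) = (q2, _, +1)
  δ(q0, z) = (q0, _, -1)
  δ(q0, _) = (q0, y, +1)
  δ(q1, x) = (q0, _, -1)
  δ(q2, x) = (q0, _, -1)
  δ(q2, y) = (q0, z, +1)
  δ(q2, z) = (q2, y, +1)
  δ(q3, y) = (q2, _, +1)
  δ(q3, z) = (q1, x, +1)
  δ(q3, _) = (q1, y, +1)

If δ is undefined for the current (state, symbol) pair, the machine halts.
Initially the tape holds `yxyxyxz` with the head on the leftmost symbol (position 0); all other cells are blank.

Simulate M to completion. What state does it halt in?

q2

q0 | [y]xyxyxz   read y → write _, move +1, go to q2
q2 | _[x]yxyxz   read x → write _, move -1, go to q0
q0 | [_]_yxyxz   read _ → write y, move +1, go to q0
q0 | y[_]yxyxz   read _ → write y, move +1, go to q0
q0 | yy[y]xyxz   read y → write _, move +1, go to q2
q2 | yy_[x]yxz   read x → write _, move -1, go to q0
q0 | yy[_]_yxz   read _ → write y, move +1, go to q0
q0 | yyy[_]yxz   read _ → write y, move +1, go to q0
q0 | yyyy[y]xz   read y → write _, move +1, go to q2
q2 | yyyy_[x]z   read x → write _, move -1, go to q0
q0 | yyyy[_]_z   read _ → write y, move +1, go to q0
q0 | yyyyy[_]z   read _ → write y, move +1, go to q0
q0 | yyyyyy[z]   read z → write _, move -1, go to q0
q0 | yyyyy[y]_   read y → write _, move +1, go to q2
q2 | yyyyy_[_]
No transition is defined for (q2, _); M halts in state q2.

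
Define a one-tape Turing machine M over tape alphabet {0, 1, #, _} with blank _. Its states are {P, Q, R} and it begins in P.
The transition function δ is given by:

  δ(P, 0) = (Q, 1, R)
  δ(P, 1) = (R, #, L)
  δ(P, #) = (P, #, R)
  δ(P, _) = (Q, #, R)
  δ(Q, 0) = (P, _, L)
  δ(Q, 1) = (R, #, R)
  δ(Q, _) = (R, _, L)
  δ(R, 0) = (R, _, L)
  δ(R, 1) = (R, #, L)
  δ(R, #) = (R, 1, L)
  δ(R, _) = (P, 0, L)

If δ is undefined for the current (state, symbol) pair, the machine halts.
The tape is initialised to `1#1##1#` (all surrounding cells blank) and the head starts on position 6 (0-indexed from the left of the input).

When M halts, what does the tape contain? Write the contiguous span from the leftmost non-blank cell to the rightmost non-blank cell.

###1#11#11

P | __1#1##1[#]__   read # → write #, move R, go to P
P | __1#1##1#[_]_   read _ → write #, move R, go to Q
Q | __1#1##1##[_]   read _ → write _, move L, go to R
R | __1#1##1#[#]_   read # → write 1, move L, go to R
R | __1#1##1[#]1_   read # → write 1, move L, go to R
R | __1#1##[1]11_   read 1 → write #, move L, go to R
R | __1#1#[#]#11_   read # → write 1, move L, go to R
R | __1#1[#]1#11_   read # → write 1, move L, go to R
R | __1#[1]11#11_   read 1 → write #, move L, go to R
R | __1[#]#11#11_   read # → write 1, move L, go to R
R | __[1]1#11#11_   read 1 → write #, move L, go to R
R | _[_]#1#11#11_   read _ → write 0, move L, go to P
P | [_]0#1#11#11_   read _ → write #, move R, go to Q
Q | #[0]#1#11#11_   read 0 → write _, move L, go to P
P | [#]_#1#11#11_   read # → write #, move R, go to P
P | #[_]#1#11#11_   read _ → write #, move R, go to Q
Q | ##[#]1#11#11_
The non-blank tape span at halt is ###1#11#11.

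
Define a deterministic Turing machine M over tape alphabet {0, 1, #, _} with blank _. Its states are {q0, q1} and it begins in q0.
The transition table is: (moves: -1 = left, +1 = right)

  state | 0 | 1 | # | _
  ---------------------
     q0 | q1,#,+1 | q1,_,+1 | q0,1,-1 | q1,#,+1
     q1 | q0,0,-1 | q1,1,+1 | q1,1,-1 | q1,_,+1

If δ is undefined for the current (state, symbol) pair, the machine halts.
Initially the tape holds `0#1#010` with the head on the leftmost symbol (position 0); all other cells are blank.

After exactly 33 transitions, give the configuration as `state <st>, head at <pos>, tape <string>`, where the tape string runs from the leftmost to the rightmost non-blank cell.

q0 | _[0]#1#010   read 0 → write #, move +1, go to q1
q1 | _#[#]1#010   read # → write 1, move -1, go to q1
q1 | _[#]11#010   read # → write 1, move -1, go to q1
q1 | [_]111#010   read _ → write _, move +1, go to q1
q1 | _[1]11#010   read 1 → write 1, move +1, go to q1
q1 | _1[1]1#010   read 1 → write 1, move +1, go to q1
q1 | _11[1]#010   read 1 → write 1, move +1, go to q1
q1 | _111[#]010   read # → write 1, move -1, go to q1
q1 | _11[1]1010   read 1 → write 1, move +1, go to q1
q1 | _111[1]010   read 1 → write 1, move +1, go to q1
q1 | _1111[0]10   read 0 → write 0, move -1, go to q0
q0 | _111[1]010   read 1 → write _, move +1, go to q1
q1 | _111_[0]10   read 0 → write 0, move -1, go to q0
q0 | _111[_]010   read _ → write #, move +1, go to q1
q1 | _111#[0]10   read 0 → write 0, move -1, go to q0
q0 | _111[#]010   read # → write 1, move -1, go to q0
q0 | _11[1]1010   read 1 → write _, move +1, go to q1
q1 | _11_[1]010   read 1 → write 1, move +1, go to q1
q1 | _11_1[0]10   read 0 → write 0, move -1, go to q0
q0 | _11_[1]010   read 1 → write _, move +1, go to q1
q1 | _11__[0]10   read 0 → write 0, move -1, go to q0
q0 | _11_[_]010   read _ → write #, move +1, go to q1
q1 | _11_#[0]10   read 0 → write 0, move -1, go to q0
q0 | _11_[#]010   read # → write 1, move -1, go to q0
q0 | _11[_]1010   read _ → write #, move +1, go to q1
q1 | _11#[1]010   read 1 → write 1, move +1, go to q1
q1 | _11#1[0]10   read 0 → write 0, move -1, go to q0
q0 | _11#[1]010   read 1 → write _, move +1, go to q1
q1 | _11#_[0]10   read 0 → write 0, move -1, go to q0
q0 | _11#[_]010   read _ → write #, move +1, go to q1
q1 | _11##[0]10   read 0 → write 0, move -1, go to q0
q0 | _11#[#]010   read # → write 1, move -1, go to q0
q0 | _11[#]1010   read # → write 1, move -1, go to q0
q0 | _1[1]11010
After 33 steps: state q0, head at 1, tape 1111010.

state q0, head at 1, tape 1111010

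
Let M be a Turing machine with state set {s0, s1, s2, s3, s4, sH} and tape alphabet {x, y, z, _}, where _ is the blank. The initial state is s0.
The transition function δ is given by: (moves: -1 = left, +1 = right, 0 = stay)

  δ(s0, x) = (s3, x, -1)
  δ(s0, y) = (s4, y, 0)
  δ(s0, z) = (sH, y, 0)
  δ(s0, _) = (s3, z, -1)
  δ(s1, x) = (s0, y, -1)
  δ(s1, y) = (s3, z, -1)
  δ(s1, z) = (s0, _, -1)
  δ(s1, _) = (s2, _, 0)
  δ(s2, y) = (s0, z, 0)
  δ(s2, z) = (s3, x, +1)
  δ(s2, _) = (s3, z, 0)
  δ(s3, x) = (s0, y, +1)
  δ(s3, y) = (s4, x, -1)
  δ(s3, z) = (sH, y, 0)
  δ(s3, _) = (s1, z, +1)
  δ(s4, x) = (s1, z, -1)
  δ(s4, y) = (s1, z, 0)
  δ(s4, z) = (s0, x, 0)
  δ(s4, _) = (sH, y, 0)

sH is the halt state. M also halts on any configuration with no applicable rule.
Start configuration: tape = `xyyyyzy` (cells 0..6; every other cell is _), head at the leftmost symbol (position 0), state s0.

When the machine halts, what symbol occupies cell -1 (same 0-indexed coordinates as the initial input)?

state=s0 head=0 tape=_[x]yyyyzy   (s0,x)→(s3,x,-1)
state=s3 head=-1 tape=[_]xyyyyzy   (s3,_)→(s1,z,+1)
state=s1 head=0 tape=z[x]yyyyzy   (s1,x)→(s0,y,-1)
state=s0 head=-1 tape=[z]yyyyyzy   (s0,z)→(sH,y,0)
state=sH head=-1 tape=[y]yyyyyzy
Cell -1 holds y when M halts.

y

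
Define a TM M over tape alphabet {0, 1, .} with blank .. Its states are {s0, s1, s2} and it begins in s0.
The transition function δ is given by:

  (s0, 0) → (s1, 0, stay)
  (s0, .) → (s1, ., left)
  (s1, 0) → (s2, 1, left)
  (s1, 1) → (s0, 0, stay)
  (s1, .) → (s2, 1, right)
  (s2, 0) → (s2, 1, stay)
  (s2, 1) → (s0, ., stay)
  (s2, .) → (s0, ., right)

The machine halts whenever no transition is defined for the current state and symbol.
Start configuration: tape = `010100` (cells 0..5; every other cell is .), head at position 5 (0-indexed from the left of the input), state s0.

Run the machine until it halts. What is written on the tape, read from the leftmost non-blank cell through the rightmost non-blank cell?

s0 | .01010[0]   read 0 → write 0, move stay, go to s1
s1 | .01010[0]   read 0 → write 1, move left, go to s2
s2 | .0101[0]1   read 0 → write 1, move stay, go to s2
s2 | .0101[1]1   read 1 → write ., move stay, go to s0
s0 | .0101[.]1   read . → write ., move left, go to s1
s1 | .010[1].1   read 1 → write 0, move stay, go to s0
s0 | .010[0].1   read 0 → write 0, move stay, go to s1
s1 | .010[0].1   read 0 → write 1, move left, go to s2
s2 | .01[0]1.1   read 0 → write 1, move stay, go to s2
s2 | .01[1]1.1   read 1 → write ., move stay, go to s0
s0 | .01[.]1.1   read . → write ., move left, go to s1
s1 | .0[1].1.1   read 1 → write 0, move stay, go to s0
s0 | .0[0].1.1   read 0 → write 0, move stay, go to s1
s1 | .0[0].1.1   read 0 → write 1, move left, go to s2
s2 | .[0]1.1.1   read 0 → write 1, move stay, go to s2
s2 | .[1]1.1.1   read 1 → write ., move stay, go to s0
s0 | .[.]1.1.1   read . → write ., move left, go to s1
s1 | [.].1.1.1   read . → write 1, move right, go to s2
s2 | 1[.]1.1.1   read . → write ., move right, go to s0
s0 | 1.[1].1.1
The non-blank tape span at halt is 1.1.1.1.

1.1.1.1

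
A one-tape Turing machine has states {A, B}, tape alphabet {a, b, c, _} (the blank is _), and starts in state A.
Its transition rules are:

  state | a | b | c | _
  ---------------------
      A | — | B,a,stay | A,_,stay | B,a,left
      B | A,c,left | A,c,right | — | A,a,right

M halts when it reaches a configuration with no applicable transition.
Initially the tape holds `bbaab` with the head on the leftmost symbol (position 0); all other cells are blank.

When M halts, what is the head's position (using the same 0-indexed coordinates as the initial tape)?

-1

state=A head=0 tape=__[b]baab   (A,b)→(B,a,stay)
state=B head=0 tape=__[a]baab   (B,a)→(A,c,left)
state=A head=-1 tape=_[_]cbaab   (A,_)→(B,a,left)
state=B head=-2 tape=[_]acbaab   (B,_)→(A,a,right)
state=A head=-1 tape=a[a]cbaab
At halt the head is at cell -1.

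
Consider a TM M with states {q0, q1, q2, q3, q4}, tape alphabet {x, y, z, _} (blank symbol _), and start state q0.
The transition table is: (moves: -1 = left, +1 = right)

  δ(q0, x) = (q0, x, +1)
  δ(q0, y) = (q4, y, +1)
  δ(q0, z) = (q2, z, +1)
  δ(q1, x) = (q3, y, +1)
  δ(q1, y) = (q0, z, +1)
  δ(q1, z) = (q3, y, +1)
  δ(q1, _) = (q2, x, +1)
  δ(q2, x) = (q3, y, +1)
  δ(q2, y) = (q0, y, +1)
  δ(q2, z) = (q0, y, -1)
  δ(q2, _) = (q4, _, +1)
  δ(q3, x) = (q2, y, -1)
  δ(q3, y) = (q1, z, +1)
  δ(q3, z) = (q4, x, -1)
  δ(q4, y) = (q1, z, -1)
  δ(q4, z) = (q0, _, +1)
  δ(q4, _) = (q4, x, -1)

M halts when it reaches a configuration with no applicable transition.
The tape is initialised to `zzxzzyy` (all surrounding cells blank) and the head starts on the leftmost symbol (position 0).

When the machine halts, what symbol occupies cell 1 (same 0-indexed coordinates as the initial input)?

y

q0 | [z]zxzzyy___   read z → write z, move +1, go to q2
q2 | z[z]xzzyy___   read z → write y, move -1, go to q0
q0 | [z]yxzzyy___   read z → write z, move +1, go to q2
q2 | z[y]xzzyy___   read y → write y, move +1, go to q0
q0 | zy[x]zzyy___   read x → write x, move +1, go to q0
q0 | zyx[z]zyy___   read z → write z, move +1, go to q2
q2 | zyxz[z]yy___   read z → write y, move -1, go to q0
q0 | zyx[z]yyy___   read z → write z, move +1, go to q2
q2 | zyxz[y]yy___   read y → write y, move +1, go to q0
q0 | zyxzy[y]y___   read y → write y, move +1, go to q4
q4 | zyxzyy[y]___   read y → write z, move -1, go to q1
q1 | zyxzy[y]z___   read y → write z, move +1, go to q0
q0 | zyxzyz[z]___   read z → write z, move +1, go to q2
q2 | zyxzyzz[_]__   read _ → write _, move +1, go to q4
q4 | zyxzyzz_[_]_   read _ → write x, move -1, go to q4
q4 | zyxzyzz[_]x_   read _ → write x, move -1, go to q4
q4 | zyxzyz[z]xx_   read z → write _, move +1, go to q0
q0 | zyxzyz_[x]x_   read x → write x, move +1, go to q0
q0 | zyxzyz_x[x]_   read x → write x, move +1, go to q0
q0 | zyxzyz_xx[_]
Cell 1 holds y when M halts.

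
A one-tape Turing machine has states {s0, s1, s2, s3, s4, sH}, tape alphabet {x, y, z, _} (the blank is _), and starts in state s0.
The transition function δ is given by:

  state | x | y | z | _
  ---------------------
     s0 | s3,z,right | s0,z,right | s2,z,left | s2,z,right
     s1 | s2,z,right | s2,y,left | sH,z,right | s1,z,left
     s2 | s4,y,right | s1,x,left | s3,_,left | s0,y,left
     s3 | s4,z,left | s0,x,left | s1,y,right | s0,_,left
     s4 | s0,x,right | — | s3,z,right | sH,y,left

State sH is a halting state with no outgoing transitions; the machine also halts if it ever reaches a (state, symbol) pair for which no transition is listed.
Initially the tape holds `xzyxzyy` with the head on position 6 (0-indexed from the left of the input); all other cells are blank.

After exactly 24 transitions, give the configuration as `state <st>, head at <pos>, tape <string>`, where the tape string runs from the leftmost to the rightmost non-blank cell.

state s2, head at 0, tape xyzz_yzzy

s0 | xzyxzy[y]__   read y → write z, move right, go to s0
s0 | xzyxzyz[_]_   read _ → write z, move right, go to s2
s2 | xzyxzyzz[_]   read _ → write y, move left, go to s0
s0 | xzyxzyz[z]y   read z → write z, move left, go to s2
s2 | xzyxzy[z]zy   read z → write _, move left, go to s3
s3 | xzyxz[y]_zy   read y → write x, move left, go to s0
s0 | xzyx[z]x_zy   read z → write z, move left, go to s2
s2 | xzy[x]zx_zy   read x → write y, move right, go to s4
s4 | xzyy[z]x_zy   read z → write z, move right, go to s3
s3 | xzyyz[x]_zy   read x → write z, move left, go to s4
s4 | xzyy[z]z_zy   read z → write z, move right, go to s3
s3 | xzyyz[z]_zy   read z → write y, move right, go to s1
s1 | xzyyzy[_]zy   read _ → write z, move left, go to s1
s1 | xzyyz[y]zzy   read y → write y, move left, go to s2
s2 | xzyy[z]yzzy   read z → write _, move left, go to s3
s3 | xzy[y]_yzzy   read y → write x, move left, go to s0
s0 | xz[y]x_yzzy   read y → write z, move right, go to s0
s0 | xzz[x]_yzzy   read x → write z, move right, go to s3
s3 | xzzz[_]yzzy   read _ → write _, move left, go to s0
s0 | xzz[z]_yzzy   read z → write z, move left, go to s2
s2 | xz[z]z_yzzy   read z → write _, move left, go to s3
s3 | x[z]_z_yzzy   read z → write y, move right, go to s1
s1 | xy[_]z_yzzy   read _ → write z, move left, go to s1
s1 | x[y]zz_yzzy   read y → write y, move left, go to s2
s2 | [x]yzz_yzzy
After 24 steps: state s2, head at 0, tape xyzz_yzzy.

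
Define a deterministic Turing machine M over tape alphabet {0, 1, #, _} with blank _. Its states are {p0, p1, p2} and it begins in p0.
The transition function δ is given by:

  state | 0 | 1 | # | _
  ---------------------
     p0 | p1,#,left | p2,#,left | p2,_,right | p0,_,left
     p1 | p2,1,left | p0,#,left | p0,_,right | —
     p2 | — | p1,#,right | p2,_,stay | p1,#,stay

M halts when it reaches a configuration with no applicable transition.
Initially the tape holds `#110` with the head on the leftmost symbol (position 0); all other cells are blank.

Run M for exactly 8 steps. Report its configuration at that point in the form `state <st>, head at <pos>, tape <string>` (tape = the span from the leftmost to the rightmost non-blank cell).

state p1, head at 2, tape #

p0 | [#]110   read # → write _, move right, go to p2
p2 | _[1]10   read 1 → write #, move right, go to p1
p1 | _#[1]0   read 1 → write #, move left, go to p0
p0 | _[#]#0   read # → write _, move right, go to p2
p2 | __[#]0   read # → write _, move stay, go to p2
p2 | __[_]0   read _ → write #, move stay, go to p1
p1 | __[#]0   read # → write _, move right, go to p0
p0 | ___[0]   read 0 → write #, move left, go to p1
p1 | __[_]#
After 8 steps: state p1, head at 2, tape #.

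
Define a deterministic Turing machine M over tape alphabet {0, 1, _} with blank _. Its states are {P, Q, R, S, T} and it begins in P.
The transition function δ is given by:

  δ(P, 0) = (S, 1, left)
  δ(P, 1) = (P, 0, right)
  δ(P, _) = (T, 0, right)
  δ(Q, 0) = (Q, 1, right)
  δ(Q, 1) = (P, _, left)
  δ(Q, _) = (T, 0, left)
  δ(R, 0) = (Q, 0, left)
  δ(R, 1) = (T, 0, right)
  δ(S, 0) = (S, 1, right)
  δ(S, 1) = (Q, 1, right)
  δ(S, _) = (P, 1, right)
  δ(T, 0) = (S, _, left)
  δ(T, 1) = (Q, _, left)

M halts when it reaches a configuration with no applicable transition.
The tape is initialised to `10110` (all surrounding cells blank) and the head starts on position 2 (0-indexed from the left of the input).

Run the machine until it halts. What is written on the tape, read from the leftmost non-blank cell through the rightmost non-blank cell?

00_0_0

P | 10[1]10_   read 1 → write 0, move right, go to P
P | 100[1]0_   read 1 → write 0, move right, go to P
P | 1000[0]_   read 0 → write 1, move left, go to S
S | 100[0]1_   read 0 → write 1, move right, go to S
S | 1001[1]_   read 1 → write 1, move right, go to Q
Q | 10011[_]   read _ → write 0, move left, go to T
T | 1001[1]0   read 1 → write _, move left, go to Q
Q | 100[1]_0   read 1 → write _, move left, go to P
P | 10[0]__0   read 0 → write 1, move left, go to S
S | 1[0]1__0   read 0 → write 1, move right, go to S
S | 11[1]__0   read 1 → write 1, move right, go to Q
Q | 111[_]_0   read _ → write 0, move left, go to T
T | 11[1]0_0   read 1 → write _, move left, go to Q
Q | 1[1]_0_0   read 1 → write _, move left, go to P
P | [1]__0_0   read 1 → write 0, move right, go to P
P | 0[_]_0_0   read _ → write 0, move right, go to T
T | 00[_]0_0
The non-blank tape span at halt is 00_0_0.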